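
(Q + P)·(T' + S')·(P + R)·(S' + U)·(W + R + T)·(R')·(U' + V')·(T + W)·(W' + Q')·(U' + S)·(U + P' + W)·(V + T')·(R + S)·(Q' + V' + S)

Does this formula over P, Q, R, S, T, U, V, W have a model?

The clause (R') is unit, so R = 0.
The clause (P) is unit, so P = 1.
The clause (S) is unit, so S = 1.
The clause (T') is unit, so T = 0.
The clause (U) is unit, so U = 1.
The clause (W) is unit, so W = 1.
The clause (V') is unit, so V = 0.
The clause (Q') is unit, so Q = 0.
Every clause now holds.
A satisfying assignment: P: 1, Q: 0, R: 0, S: 1, T: 0, U: 1, V: 0, W: 1.

Satisfiable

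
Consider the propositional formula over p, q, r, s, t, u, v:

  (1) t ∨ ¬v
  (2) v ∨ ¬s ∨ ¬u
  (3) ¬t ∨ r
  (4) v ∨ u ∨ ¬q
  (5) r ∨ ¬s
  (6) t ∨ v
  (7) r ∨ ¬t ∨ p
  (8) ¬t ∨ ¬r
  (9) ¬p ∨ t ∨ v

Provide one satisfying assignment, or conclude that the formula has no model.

Branch on t: set t = True.
From the singleton clause (r), r = True.
That conflicts with the unit clause (¬r).
Backtrack on t: now try t = False.
From the singleton clause (¬v), v = False.
That conflicts with the unit clause (v).
Neither t = True nor t = False works.

UNSATISFIABLE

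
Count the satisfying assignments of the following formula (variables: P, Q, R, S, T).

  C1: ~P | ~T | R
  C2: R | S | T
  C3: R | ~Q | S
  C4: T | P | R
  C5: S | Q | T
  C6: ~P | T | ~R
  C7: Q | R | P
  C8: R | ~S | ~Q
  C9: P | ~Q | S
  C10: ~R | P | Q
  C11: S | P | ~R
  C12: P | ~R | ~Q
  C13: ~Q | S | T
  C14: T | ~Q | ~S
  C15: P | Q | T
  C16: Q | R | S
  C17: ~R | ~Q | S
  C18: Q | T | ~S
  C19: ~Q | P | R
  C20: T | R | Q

3

There are 2^5 = 32 truth assignments over (P, Q, R, S, T).
Split on T. With T = 1, the clauses containing T are satisfied and ~T drops from the rest; 3 of the 2^4 = 16 assignments to the other variables satisfy what remains.
With T = 0, by the same count on the reduced clause set, 0 assignments work.
(One model: P=T, Q=F, R=T, S=F, T=T.)
Total: 3 + 0 = 3.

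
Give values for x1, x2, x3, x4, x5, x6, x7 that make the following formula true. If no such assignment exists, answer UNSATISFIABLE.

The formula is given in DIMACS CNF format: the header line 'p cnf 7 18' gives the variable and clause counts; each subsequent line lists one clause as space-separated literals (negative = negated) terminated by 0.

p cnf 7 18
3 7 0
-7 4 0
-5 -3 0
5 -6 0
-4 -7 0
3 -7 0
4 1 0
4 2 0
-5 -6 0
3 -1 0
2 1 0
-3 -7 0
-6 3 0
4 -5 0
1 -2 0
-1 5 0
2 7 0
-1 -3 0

UNSATISFIABLE

Case x3 = True:
The clause (¬x5) is unit, so x5 = False.
The clause (¬x6) is unit, so x6 = False.
The clause (¬x7) is unit, so x7 = False.
The clause (¬x1) is unit, so x1 = False.
The clause (x4) is unit, so x4 = True.
The clause (x2) is unit, so x2 = True.
That conflicts with the unit clause (¬x2).
Undo x3 and try x3 = False.
The clause (x7) is unit, so x7 = True.
That conflicts with the unit clause (¬x7).
Either choice for x3 ends in contradiction.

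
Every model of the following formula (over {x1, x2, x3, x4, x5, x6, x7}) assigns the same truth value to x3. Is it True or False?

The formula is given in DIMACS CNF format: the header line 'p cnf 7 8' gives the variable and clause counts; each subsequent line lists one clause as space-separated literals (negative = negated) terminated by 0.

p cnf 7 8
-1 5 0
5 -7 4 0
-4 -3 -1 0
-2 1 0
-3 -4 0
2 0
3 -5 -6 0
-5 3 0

Suppose x3 = False.
The clause (x2) is unit, so x2 = True.
The clause (x1) is unit, so x1 = True.
The clause (x5) is unit, so x5 = True.
Now (¬x5) is unsatisfied and unit — conflict.
So every satisfying assignment has x3 = True.

True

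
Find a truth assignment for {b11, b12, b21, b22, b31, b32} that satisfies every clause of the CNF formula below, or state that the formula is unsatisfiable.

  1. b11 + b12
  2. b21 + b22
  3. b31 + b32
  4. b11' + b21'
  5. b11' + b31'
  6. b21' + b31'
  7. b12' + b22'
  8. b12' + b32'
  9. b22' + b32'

Try b11 = 1.
Unit clause (b21') forces b21 = 0.
Unit clause (b22) forces b22 = 1.
Unit clause (b31') forces b31 = 0.
Unit clause (b32) forces b32 = 1.
But (b32') is also a unit clause — contradiction.
So b11 must be the other value — set b11 = 0.
Unit clause (b12) forces b12 = 1.
Unit clause (b22') forces b22 = 0.
Unit clause (b21) forces b21 = 1.
Unit clause (b31') forces b31 = 0.
Unit clause (b32) forces b32 = 1.
But (b32') is also a unit clause — contradiction.
Neither b11 = 1 nor b11 = 0 works.

UNSATISFIABLE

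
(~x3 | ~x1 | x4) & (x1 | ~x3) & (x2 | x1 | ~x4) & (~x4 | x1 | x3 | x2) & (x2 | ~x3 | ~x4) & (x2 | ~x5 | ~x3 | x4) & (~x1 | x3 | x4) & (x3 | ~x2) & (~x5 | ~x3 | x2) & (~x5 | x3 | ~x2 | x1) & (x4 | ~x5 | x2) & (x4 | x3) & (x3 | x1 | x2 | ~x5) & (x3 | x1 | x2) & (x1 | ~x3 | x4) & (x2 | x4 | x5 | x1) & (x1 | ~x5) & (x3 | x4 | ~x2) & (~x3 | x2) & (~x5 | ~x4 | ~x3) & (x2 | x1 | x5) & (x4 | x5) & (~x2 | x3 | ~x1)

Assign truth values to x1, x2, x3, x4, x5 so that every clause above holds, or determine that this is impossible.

x1: 1, x2: 0, x3: 0, x4: 1, x5: 0

Try x1 = 1.
Try x3 = 0.
Unit clause (x4) forces x4 = 1.
Unit clause (~x2) forces x2 = 0.
No clause remains; x5 is free.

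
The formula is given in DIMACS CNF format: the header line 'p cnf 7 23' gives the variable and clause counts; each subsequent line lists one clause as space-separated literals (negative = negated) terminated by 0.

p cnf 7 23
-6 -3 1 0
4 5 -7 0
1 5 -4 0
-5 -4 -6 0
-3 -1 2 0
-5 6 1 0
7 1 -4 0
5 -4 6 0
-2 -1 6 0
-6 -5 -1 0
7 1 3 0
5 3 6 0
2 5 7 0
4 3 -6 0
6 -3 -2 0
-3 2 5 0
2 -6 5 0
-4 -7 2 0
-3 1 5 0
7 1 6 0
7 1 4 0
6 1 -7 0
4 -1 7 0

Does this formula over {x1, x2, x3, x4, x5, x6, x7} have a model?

Yes, satisfiable

Case x6 = True:
Case x3 = True:
From the singleton clause (x1), x1 = True.
From the singleton clause (x2), x2 = True.
From the singleton clause (¬x5), x5 = False.
Case x4 = True:
All clauses hold; x7 can take either value.
A satisfying assignment: x1: True, x2: True, x3: True, x4: True, x5: False, x6: True, x7: True.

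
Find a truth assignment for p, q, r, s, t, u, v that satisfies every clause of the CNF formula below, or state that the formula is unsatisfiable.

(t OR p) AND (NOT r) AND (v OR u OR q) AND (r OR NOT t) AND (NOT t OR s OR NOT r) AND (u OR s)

(NOT r) alone gives r = false.
(NOT t) alone gives t = false.
(p) alone gives p = true.
Branch on u: set u = false.
(s) alone gives s = true.
Branch on v: set v = false.
(q) alone gives q = true.
This assignment satisfies each clause.

p ↦ true, q ↦ true, r ↦ false, s ↦ true, t ↦ false, u ↦ false, v ↦ false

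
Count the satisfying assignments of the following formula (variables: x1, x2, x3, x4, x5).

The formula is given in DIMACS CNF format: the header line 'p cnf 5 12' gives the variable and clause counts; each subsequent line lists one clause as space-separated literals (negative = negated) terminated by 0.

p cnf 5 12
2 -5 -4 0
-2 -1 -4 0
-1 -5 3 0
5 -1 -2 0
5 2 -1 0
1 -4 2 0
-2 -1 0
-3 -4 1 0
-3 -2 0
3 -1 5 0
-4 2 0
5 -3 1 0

There are 2^5 = 32 truth assignments over (x1, x2, x3, x4, x5).
Split on x1. With x1 = True, the clauses containing x1 are satisfied and ¬x1 drops from the rest; 1 of the 2^4 = 16 assignments to the other variables satisfy what remains.
With x1 = False, by the same count on the reduced clause set, 7 assignments work.
(One model: x1=F, x2=F, x3=F, x4=F, x5=F.)
Total: 1 + 7 = 8.

8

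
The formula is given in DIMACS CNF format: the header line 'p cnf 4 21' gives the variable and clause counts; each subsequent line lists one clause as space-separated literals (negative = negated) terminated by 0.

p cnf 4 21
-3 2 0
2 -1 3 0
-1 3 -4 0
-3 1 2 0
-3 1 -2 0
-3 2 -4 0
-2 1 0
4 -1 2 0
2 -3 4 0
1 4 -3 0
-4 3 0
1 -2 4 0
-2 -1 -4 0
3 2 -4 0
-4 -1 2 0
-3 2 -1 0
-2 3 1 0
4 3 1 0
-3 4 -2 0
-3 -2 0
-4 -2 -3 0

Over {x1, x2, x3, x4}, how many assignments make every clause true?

There are 2^4 = 16 truth assignments over (x1, x2, x3, x4).
Split on x2. With x2 = True, the clauses containing x2 are satisfied and ¬x2 drops from the rest; 1 of the 2^3 = 8 assignments to the other variables satisfy what remains.
With x2 = False, by the same count on the reduced clause set, 0 assignments work.
Total: 1 + 0 = 1.

1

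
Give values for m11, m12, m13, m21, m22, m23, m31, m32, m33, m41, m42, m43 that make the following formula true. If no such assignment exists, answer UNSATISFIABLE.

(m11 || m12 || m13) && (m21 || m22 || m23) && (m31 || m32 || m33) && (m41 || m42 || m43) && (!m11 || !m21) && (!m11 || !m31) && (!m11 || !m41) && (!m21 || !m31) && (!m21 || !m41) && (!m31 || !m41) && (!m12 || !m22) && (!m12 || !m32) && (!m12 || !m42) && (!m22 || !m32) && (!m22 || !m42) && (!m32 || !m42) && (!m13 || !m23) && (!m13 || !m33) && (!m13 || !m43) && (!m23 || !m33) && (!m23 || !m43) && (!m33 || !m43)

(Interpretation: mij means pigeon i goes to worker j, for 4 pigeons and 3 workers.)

UNSATISFIABLE

Try m11 = false.
Try m12 = true.
(!m22) alone gives m22 = false.
(!m32) alone gives m32 = false.
(!m42) alone gives m42 = false.
Try m21 = true.
(!m31) alone gives m31 = false.
(m33) alone gives m33 = true.
(!m41) alone gives m41 = false.
(m43) alone gives m43 = true.
That conflicts with the unit clause (!m43).
Backtrack on m21: now try m21 = false.
(m23) alone gives m23 = true.
(!m13) alone gives m13 = false.
(!m33) alone gives m33 = false.
(m31) alone gives m31 = true.
(!m41) alone gives m41 = false.
(m43) alone gives m43 = true.
That conflicts with the unit clause (!m43).
Either choice for m21 ends in contradiction.
Backtrack on m12: now try m12 = false.
(m13) alone gives m13 = true.
(!m23) alone gives m23 = false.
(!m33) alone gives m33 = false.
(!m43) alone gives m43 = false.
Try m21 = true.
(!m31) alone gives m31 = false.
(m32) alone gives m32 = true.
(!m41) alone gives m41 = false.
(m42) alone gives m42 = true.
That conflicts with the unit clause (!m42).
Backtrack on m21: now try m21 = false.
(m22) alone gives m22 = true.
(!m32) alone gives m32 = false.
(m31) alone gives m31 = true.
(!m41) alone gives m41 = false.
(m42) alone gives m42 = true.
That conflicts with the unit clause (!m42).
Either choice for m21 ends in contradiction.
Either choice for m12 ends in contradiction.
Backtrack on m11: now try m11 = true.
(!m21) alone gives m21 = false.
(!m31) alone gives m31 = false.
(!m41) alone gives m41 = false.
Try m22 = true.
(!m12) alone gives m12 = false.
(!m32) alone gives m32 = false.
(m33) alone gives m33 = true.
(!m42) alone gives m42 = false.
(m43) alone gives m43 = true.
That conflicts with the unit clause (!m43).
Backtrack on m22: now try m22 = false.
(m23) alone gives m23 = true.
(!m13) alone gives m13 = false.
(!m33) alone gives m33 = false.
(m32) alone gives m32 = true.
(!m12) alone gives m12 = false.
(!m42) alone gives m42 = false.
(m43) alone gives m43 = true.
That conflicts with the unit clause (!m43).
Either choice for m22 ends in contradiction.
Either choice for m11 ends in contradiction.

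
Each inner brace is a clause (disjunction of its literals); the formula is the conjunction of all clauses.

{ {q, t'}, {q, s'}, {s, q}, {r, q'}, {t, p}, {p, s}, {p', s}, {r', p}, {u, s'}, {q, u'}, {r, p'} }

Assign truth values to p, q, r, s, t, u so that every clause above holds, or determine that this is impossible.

p ↦ 1, q ↦ 1, r ↦ 1, s ↦ 1, t ↦ 1, u ↦ 1

Suppose q = 1.
From the singleton clause (r), r = 1.
From the singleton clause (p), p = 1.
From the singleton clause (s), s = 1.
From the singleton clause (u), u = 1.
No clause remains; t is free.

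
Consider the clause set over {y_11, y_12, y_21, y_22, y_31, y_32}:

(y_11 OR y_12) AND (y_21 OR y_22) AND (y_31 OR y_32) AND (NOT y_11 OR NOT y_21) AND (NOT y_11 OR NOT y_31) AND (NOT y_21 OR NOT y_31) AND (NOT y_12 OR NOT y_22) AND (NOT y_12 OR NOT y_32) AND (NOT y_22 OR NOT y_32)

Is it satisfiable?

No, unsatisfiable

Branch on y_11: set y_11 = true.
From the singleton clause (NOT y_21), y_21 = false.
From the singleton clause (y_22), y_22 = true.
From the singleton clause (NOT y_31), y_31 = false.
From the singleton clause (y_32), y_32 = true.
But (NOT y_32) is also a unit clause — contradiction.
So y_11 must be the other value — set y_11 = false.
From the singleton clause (y_12), y_12 = true.
From the singleton clause (NOT y_22), y_22 = false.
From the singleton clause (y_21), y_21 = true.
From the singleton clause (NOT y_31), y_31 = false.
From the singleton clause (y_32), y_32 = true.
But (NOT y_32) is also a unit clause — contradiction.
Both values of y_11 lead to a conflict.
No assignment satisfies every clause.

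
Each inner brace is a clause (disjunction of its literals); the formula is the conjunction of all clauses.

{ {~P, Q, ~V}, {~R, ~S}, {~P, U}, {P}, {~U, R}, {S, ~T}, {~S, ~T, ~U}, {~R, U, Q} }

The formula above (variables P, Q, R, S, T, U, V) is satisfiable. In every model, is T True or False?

Suppose T = 1.
From the singleton clause (P), P = 1.
From the singleton clause (U), U = 1.
From the singleton clause (R), R = 1.
From the singleton clause (~S), S = 0.
That conflicts with the unit clause (S).
So every satisfying assignment has T = False.

False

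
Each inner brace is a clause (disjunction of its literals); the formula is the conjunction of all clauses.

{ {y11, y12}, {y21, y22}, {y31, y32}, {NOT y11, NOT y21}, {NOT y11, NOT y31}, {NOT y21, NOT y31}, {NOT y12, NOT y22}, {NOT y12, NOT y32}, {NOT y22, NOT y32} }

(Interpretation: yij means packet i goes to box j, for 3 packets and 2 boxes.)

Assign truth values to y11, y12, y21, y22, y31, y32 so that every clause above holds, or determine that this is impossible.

UNSATISFIABLE

Case y11 = true:
Unit clause (NOT y21) forces y21 = false.
Unit clause (y22) forces y22 = true.
Unit clause (NOT y31) forces y31 = false.
Unit clause (y32) forces y32 = true.
Now (NOT y32) is unsatisfied and unit — conflict.
That branch fails; take y11 = false instead.
Unit clause (y12) forces y12 = true.
Unit clause (NOT y22) forces y22 = false.
Unit clause (y21) forces y21 = true.
Unit clause (NOT y31) forces y31 = false.
Unit clause (y32) forces y32 = true.
Now (NOT y32) is unsatisfied and unit — conflict.
Both values of y11 lead to a conflict.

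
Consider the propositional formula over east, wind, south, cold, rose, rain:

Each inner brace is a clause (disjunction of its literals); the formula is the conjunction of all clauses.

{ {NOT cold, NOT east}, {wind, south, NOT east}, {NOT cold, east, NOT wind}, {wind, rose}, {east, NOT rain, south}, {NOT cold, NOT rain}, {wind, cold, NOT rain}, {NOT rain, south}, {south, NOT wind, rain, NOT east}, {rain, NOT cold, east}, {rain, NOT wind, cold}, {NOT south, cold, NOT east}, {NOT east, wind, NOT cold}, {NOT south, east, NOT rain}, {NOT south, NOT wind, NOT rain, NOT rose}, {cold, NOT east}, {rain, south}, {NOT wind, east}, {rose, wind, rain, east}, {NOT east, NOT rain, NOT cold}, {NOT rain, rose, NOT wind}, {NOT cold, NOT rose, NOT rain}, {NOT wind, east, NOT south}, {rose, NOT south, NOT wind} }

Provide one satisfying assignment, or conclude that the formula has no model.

east: false; wind: false; south: true; cold: false; rose: true; rain: false

Case cold = false:
The clause (NOT east) is unit, so east = false.
The clause (NOT wind) is unit, so wind = false.
The clause (rose) is unit, so rose = true.
The clause (NOT rain) is unit, so rain = false.
The clause (south) is unit, so south = true.
Every clause now holds.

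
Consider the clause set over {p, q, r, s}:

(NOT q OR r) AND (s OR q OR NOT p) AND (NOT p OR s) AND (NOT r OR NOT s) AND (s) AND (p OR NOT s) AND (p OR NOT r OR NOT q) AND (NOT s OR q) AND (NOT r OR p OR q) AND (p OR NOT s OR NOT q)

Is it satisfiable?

The clause (s) is unit, so s = true.
The clause (NOT r) is unit, so r = false.
The clause (NOT q) is unit, so q = false.
Now (q) is unsatisfied and unit — conflict.
No assignment satisfies every clause.

No, unsatisfiable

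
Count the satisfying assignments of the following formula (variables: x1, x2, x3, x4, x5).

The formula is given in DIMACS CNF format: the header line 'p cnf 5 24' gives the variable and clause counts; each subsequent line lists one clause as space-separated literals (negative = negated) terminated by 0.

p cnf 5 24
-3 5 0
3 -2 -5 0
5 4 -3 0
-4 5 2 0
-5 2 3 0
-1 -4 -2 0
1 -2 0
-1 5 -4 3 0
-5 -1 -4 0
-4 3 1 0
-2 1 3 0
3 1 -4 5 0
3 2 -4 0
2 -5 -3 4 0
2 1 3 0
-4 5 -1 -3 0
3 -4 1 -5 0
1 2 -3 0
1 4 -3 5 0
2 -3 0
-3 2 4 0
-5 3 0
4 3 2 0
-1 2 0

2

There are 2^5 = 32 truth assignments over (x1, x2, x3, x4, x5).
Split on x3. With x3 = True, the clauses containing x3 are satisfied and ¬x3 drops from the rest; 1 of the 2^4 = 16 assignments to the other variables satisfy what remains.
With x3 = False, by the same count on the reduced clause set, 1 assignment works.
(One model: x1=T, x2=T, x3=F, x4=F, x5=F.)
Total: 1 + 1 = 2.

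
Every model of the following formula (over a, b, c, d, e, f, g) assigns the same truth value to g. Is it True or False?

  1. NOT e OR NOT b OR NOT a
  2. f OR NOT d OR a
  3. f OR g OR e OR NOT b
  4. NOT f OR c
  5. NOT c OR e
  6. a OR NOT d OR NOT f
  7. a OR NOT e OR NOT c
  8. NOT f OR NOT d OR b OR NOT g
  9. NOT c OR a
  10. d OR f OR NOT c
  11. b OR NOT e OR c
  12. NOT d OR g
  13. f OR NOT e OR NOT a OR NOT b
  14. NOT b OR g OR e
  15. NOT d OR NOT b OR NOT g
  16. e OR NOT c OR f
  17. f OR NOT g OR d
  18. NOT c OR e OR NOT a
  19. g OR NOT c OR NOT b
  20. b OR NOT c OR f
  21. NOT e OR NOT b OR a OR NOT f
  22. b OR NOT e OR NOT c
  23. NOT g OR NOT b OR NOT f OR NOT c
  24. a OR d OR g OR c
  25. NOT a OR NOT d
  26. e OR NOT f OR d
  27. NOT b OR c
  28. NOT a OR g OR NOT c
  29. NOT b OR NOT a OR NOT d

Suppose g = true.
Try f = false.
Unit clause (d) forces d = true.
Unit clause (a) forces a = true.
Now (NOT a) is unsatisfied and unit — conflict.
Backtrack on f: now try f = true.
Unit clause (c) forces c = true.
Unit clause (e) forces e = true.
Unit clause (a) forces a = true.
Unit clause (NOT b) forces b = false.
Now (b) is unsatisfied and unit — conflict.
Both values of f lead to a conflict.
So every satisfying assignment has g = False.

False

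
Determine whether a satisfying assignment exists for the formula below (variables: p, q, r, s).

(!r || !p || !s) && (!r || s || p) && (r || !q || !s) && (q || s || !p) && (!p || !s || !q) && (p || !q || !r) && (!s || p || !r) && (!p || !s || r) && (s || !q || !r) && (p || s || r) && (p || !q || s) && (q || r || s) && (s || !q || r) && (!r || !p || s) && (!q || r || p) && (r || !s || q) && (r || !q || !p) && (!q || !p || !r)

Unsatisfiable

Branch on r: set r = false.
Branch on q: set q = false.
From the singleton clause (s), s = true.
Now (!s) is unsatisfied and unit — conflict.
That branch fails; take q = true instead.
From the singleton clause (!s), s = false.
Now (s) is unsatisfied and unit — conflict.
Both values of q lead to a conflict.
That branch fails; take r = true instead.
Branch on p: set p = false.
From the singleton clause (s), s = true.
Now (!s) is unsatisfied and unit — conflict.
That branch fails; take p = true instead.
From the singleton clause (!s), s = false.
Now (s) is unsatisfied and unit — conflict.
Both values of p lead to a conflict.
Both values of r lead to a conflict.
No assignment satisfies every clause.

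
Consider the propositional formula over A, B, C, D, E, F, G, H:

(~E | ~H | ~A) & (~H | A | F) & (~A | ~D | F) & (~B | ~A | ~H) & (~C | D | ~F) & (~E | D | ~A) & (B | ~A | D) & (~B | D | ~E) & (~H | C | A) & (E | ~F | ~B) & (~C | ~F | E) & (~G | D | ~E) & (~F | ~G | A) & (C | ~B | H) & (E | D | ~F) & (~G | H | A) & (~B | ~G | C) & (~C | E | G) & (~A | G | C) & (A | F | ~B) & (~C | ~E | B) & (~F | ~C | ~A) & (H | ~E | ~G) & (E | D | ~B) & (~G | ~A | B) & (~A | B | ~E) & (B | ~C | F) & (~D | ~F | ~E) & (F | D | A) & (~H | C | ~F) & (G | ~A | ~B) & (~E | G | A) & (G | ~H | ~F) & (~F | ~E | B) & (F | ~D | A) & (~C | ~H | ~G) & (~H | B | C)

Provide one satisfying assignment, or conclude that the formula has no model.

Case E = 0:
Case F = 1:
(~B) alone gives B = 0.
(~C) alone gives C = 0.
(D) alone gives D = 1.
(~H) alone gives H = 0.
Case G = 0:
(~A) alone gives A = 0.
All clauses are satisfied.

A=0; B=0; C=0; D=1; E=0; F=1; G=0; H=0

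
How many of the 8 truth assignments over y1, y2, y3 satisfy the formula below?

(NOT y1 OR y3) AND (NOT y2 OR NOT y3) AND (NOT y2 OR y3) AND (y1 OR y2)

There are 2^3 = 8 truth assignments over (y1, y2, y3).
Check each against the 4 clauses (columns in the order y1, y2, y3):
  F F F  ✗ fails (y1 OR y2)
  F F T  ✗ fails (y1 OR y2)
  F T F  ✗ fails (NOT y2 OR y3)
  F T T  ✗ fails (NOT y2 OR NOT y3)
  T F F  ✗ fails (NOT y1 OR y3)
  T F T  ✓ satisfies all
  T T F  ✗ fails (NOT y1 OR y3)
  T T T  ✗ fails (NOT y2 OR NOT y3)
1 of the 8 rows is a model.

1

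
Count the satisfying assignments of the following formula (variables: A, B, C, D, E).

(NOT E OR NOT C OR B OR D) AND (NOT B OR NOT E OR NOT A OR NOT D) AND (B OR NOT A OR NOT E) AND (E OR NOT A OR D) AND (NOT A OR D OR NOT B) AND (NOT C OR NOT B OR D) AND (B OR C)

12

There are 2^5 = 32 truth assignments over (A, B, C, D, E).
Split on C. With C = true, the clauses containing C are satisfied and NOT C drops from the rest; 7 of the 2^4 = 16 assignments to the other variables satisfy what remains.
With C = false, by the same count on the reduced clause set, 5 assignments work.
Total: 7 + 5 = 12.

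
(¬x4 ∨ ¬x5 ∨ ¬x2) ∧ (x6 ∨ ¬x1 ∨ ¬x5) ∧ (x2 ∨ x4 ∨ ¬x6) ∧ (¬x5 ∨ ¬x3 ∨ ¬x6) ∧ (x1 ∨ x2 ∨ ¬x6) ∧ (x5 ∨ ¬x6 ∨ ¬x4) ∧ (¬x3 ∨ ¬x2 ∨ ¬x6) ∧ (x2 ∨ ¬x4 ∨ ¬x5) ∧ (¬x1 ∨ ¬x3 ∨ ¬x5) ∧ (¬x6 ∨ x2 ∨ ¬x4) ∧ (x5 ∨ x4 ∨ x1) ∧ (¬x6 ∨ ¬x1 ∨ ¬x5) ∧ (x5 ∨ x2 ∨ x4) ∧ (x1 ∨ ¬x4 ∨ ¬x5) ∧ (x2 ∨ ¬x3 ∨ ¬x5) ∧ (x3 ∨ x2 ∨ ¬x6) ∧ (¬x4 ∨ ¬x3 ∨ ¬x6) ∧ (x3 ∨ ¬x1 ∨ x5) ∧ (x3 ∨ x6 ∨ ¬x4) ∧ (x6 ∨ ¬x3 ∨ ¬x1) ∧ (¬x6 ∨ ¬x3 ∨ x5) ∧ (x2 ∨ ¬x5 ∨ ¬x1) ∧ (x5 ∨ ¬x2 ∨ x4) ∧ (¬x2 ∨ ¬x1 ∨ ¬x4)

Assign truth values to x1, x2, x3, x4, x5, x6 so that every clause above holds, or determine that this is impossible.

x1 ↦ False,  x2 ↦ True,  x3 ↦ False,  x4 ↦ False,  x5 ↦ True,  x6 ↦ True

Branch on x4: set x4 = False.
Branch on x2: set x2 = True.
The clause (x5) is unit, so x5 = True.
Branch on x6: set x6 = True.
The clause (¬x3) is unit, so x3 = False.
The clause (¬x1) is unit, so x1 = False.
Every clause now holds.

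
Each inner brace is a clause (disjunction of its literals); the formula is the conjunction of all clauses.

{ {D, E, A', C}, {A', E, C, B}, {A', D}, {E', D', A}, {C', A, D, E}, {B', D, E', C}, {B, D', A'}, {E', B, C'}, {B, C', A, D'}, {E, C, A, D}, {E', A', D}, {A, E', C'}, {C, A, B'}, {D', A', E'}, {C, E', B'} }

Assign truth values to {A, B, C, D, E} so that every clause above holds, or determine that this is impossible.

Try A = 1.
Unit clause (D) forces D = 1.
Unit clause (B) forces B = 1.
Unit clause (E') forces E = 0.
Every clause is now satisfied; C is unconstrained.

A=1; B=1; C=0; D=1; E=0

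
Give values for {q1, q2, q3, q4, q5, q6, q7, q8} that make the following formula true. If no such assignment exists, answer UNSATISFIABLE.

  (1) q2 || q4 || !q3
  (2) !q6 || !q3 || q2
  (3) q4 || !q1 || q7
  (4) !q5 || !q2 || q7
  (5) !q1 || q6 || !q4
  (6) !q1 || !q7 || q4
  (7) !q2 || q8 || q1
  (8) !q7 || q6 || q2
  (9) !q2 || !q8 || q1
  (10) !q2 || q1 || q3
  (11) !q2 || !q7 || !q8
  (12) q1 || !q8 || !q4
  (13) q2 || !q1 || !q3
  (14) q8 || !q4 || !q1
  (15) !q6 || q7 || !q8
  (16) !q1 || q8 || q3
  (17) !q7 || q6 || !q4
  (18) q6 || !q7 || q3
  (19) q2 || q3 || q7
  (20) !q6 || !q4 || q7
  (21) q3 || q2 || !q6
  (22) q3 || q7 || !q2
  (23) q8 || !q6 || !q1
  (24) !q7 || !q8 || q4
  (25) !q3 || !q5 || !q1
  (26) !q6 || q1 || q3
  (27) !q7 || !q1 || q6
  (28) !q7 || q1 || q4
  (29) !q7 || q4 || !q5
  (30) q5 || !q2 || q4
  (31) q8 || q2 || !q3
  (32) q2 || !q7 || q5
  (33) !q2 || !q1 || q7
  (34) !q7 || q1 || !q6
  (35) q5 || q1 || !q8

Suppose q2 = true.
Suppose q5 = false.
Unit clause (q4) forces q4 = true.
Suppose q1 = false.
Unit clause (q8) forces q8 = true.
But (!q8) is also a unit clause — contradiction.
Undo q1 and try q1 = true.
Unit clause (q6) forces q6 = true.
Unit clause (q8) forces q8 = true.
Unit clause (!q7) forces q7 = false.
But (q7) is also a unit clause — contradiction.
Neither q1 = true nor q1 = false works.
Undo q5 and try q5 = true.
Unit clause (q7) forces q7 = true.
Unit clause (!q8) forces q8 = false.
Unit clause (q1) forces q1 = true.
Unit clause (q4) forces q4 = true.
But (!q4) is also a unit clause — contradiction.
Neither q5 = true nor q5 = false works.
Undo q2 and try q2 = false.
Suppose q4 = true.
Suppose q6 = false.
Unit clause (!q1) forces q1 = false.
Unit clause (!q7) forces q7 = false.
Unit clause (!q8) forces q8 = false.
Unit clause (q3) forces q3 = true.
But (!q3) is also a unit clause — contradiction.
Undo q6 and try q6 = true.
Unit clause (!q3) forces q3 = false.
But (q3) is also a unit clause — contradiction.
Neither q6 = true nor q6 = false works.
Undo q4 and try q4 = false.
Unit clause (!q3) forces q3 = false.
Unit clause (q7) forces q7 = true.
Unit clause (!q1) forces q1 = false.
But (q1) is also a unit clause — contradiction.
Neither q4 = true nor q4 = false works.
Neither q2 = true nor q2 = false works.

UNSATISFIABLE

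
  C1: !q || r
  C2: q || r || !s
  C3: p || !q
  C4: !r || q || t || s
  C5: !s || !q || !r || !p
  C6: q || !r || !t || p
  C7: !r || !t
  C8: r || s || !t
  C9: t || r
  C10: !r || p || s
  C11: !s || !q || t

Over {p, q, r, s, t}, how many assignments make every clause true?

3

There are 2^5 = 32 truth assignments over (p, q, r, s, t).
Split on t. With t = true, the clauses containing t are satisfied and !t drops from the rest; 0 of the 2^4 = 16 assignments to the other variables satisfy what remains.
With t = false, by the same count on the reduced clause set, 3 assignments work.
(One model: p=F, q=F, r=T, s=T, t=F.)
Total: 0 + 3 = 3.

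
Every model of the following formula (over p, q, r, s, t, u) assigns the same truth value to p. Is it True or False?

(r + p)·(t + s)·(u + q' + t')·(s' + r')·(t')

True

Suppose p = 0.
The clause (r) is unit, so r = 1.
The clause (s') is unit, so s = 0.
The clause (t) is unit, so t = 1.
But (t') is also a unit clause — contradiction.
So every satisfying assignment has p = True.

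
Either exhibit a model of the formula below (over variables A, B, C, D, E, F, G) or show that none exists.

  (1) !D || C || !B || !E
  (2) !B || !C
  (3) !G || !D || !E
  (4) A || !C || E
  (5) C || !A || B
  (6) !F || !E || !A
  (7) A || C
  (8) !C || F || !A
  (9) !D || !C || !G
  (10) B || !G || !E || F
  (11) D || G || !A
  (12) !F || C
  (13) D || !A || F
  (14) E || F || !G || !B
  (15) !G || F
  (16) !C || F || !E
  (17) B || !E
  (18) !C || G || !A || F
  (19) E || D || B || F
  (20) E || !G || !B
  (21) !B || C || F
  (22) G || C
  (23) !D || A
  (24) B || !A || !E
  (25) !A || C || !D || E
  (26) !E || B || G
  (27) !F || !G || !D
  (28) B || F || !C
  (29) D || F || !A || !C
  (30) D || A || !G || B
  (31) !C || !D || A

Case B = false:
(!E) alone gives E = false.
Case A = true:
(C) alone gives C = true.
(F) alone gives F = true.
Case D = false:
(G) alone gives G = true.
This assignment satisfies each clause.

A ↦ true; B ↦ false; C ↦ true; D ↦ false; E ↦ false; F ↦ true; G ↦ true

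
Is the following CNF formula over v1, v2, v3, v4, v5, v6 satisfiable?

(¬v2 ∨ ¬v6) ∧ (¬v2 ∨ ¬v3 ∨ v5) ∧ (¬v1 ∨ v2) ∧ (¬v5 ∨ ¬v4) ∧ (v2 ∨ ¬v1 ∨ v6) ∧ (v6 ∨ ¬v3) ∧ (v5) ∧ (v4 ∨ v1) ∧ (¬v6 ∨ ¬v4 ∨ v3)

Yes, satisfiable

(v5) alone gives v5 = True.
(¬v4) alone gives v4 = False.
(v1) alone gives v1 = True.
(v2) alone gives v2 = True.
(¬v6) alone gives v6 = False.
(¬v3) alone gives v3 = False.
Every clause now holds.
A satisfying assignment: v1 ↦ True,  v2 ↦ True,  v3 ↦ False,  v4 ↦ False,  v5 ↦ True,  v6 ↦ False.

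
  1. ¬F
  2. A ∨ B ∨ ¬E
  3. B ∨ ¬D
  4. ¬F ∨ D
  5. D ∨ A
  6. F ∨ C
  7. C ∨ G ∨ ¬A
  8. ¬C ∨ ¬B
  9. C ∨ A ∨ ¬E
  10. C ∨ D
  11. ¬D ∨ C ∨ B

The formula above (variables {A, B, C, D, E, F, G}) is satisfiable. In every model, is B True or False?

Suppose B = True.
Unit clause (¬F) forces F = False.
Unit clause (C) forces C = True.
That conflicts with the unit clause (¬C).
So every satisfying assignment has B = False.

False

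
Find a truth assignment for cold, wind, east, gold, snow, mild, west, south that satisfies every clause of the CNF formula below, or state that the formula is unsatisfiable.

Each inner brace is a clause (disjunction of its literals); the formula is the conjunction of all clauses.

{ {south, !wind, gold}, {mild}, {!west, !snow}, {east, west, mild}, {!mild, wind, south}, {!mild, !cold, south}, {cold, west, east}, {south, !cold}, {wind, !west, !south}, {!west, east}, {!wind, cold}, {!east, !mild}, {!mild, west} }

Unit clause (mild) forces mild = true.
Unit clause (!east) forces east = false.
Unit clause (!west) forces west = false.
That conflicts with the unit clause (west).

UNSATISFIABLE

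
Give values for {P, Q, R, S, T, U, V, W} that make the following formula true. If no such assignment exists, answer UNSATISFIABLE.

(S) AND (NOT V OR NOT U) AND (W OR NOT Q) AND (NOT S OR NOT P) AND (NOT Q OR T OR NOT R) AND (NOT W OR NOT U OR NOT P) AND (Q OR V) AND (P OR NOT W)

P=false,  Q=false,  R=false,  S=true,  T=false,  U=false,  V=true,  W=false

The clause (S) is unit, so S = true.
The clause (NOT P) is unit, so P = false.
The clause (NOT W) is unit, so W = false.
The clause (NOT Q) is unit, so Q = false.
The clause (V) is unit, so V = true.
The clause (NOT U) is unit, so U = false.
Every clause is now satisfied; R, T are unconstrained.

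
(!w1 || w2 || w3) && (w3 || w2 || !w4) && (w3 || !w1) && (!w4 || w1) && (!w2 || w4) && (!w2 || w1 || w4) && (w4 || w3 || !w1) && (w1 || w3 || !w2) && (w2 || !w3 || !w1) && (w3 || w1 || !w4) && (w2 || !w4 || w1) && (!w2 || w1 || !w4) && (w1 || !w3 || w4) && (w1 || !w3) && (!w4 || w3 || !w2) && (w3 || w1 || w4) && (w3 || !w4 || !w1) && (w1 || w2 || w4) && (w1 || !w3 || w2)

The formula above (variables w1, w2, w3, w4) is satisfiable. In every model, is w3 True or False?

Suppose w3 = false.
From the singleton clause (!w1), w1 = false.
From the singleton clause (!w4), w4 = false.
That conflicts with the unit clause (w4).
So every satisfying assignment has w3 = True.

True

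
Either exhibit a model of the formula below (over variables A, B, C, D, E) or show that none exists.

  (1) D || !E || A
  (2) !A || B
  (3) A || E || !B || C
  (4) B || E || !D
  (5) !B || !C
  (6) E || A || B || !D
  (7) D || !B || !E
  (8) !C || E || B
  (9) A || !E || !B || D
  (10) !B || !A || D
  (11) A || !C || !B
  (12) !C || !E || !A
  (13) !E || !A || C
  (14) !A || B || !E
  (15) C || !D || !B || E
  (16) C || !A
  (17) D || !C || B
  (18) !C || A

Try A = false.
Unit clause (!C) forces C = false.
Try D = true.
Try E = true.
Every clause is now satisfied; B is unconstrained.

A=false, B=true, C=false, D=true, E=true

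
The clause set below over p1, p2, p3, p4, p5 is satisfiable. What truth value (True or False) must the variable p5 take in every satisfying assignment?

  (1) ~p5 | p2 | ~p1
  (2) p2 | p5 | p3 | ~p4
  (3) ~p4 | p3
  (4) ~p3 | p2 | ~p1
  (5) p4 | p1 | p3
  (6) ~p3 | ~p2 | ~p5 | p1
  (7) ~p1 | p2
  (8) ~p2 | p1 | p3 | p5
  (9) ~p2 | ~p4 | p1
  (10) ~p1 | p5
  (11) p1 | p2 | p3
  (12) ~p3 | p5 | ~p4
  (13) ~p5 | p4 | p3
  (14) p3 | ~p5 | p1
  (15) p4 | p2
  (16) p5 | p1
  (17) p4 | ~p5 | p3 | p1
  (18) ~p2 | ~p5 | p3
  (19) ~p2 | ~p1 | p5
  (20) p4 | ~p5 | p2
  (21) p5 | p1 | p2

True

Suppose p5 = 0.
From the singleton clause (~p1), p1 = 0.
Now (p1) is unsatisfied and unit — conflict.
So every satisfying assignment has p5 = True.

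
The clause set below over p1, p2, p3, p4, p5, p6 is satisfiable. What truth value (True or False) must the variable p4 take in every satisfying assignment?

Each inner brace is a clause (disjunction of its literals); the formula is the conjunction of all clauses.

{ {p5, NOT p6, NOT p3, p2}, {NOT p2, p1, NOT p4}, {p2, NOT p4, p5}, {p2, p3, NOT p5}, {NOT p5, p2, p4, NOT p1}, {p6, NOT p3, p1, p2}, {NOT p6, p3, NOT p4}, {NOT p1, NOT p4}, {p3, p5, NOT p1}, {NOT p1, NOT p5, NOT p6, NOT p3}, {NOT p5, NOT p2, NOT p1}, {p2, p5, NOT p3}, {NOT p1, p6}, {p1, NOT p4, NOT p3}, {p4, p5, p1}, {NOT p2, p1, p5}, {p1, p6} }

False

Suppose p4 = true.
Unit clause (NOT p1) forces p1 = false.
Unit clause (NOT p2) forces p2 = false.
Unit clause (p5) forces p5 = true.
Unit clause (p3) forces p3 = true.
Now (NOT p3) is unsatisfied and unit — conflict.
So every satisfying assignment has p4 = False.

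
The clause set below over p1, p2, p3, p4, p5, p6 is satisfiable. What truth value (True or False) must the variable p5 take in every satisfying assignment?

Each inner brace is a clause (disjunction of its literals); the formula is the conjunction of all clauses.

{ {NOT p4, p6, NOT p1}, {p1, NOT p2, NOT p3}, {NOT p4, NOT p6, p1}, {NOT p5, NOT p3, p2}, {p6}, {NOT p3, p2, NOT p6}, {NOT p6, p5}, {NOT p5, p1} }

True

Suppose p5 = false.
From the singleton clause (p6), p6 = true.
But (NOT p6) is also a unit clause — contradiction.
So every satisfying assignment has p5 = True.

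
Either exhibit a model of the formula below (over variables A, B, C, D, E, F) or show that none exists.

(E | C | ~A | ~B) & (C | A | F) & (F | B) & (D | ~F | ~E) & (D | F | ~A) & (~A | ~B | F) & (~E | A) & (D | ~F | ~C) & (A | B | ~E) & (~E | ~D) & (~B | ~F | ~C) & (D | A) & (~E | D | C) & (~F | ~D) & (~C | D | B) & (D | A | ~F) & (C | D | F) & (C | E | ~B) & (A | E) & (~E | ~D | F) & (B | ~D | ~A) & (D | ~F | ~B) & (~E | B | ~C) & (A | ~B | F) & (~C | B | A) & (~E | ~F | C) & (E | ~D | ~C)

Case F = 1:
From the singleton clause (~D), D = 0.
From the singleton clause (~E), E = 0.
From the singleton clause (~C), C = 0.
From the singleton clause (A), A = 1.
From the singleton clause (~B), B = 0.
This assignment satisfies each clause.

A=1, B=0, C=0, D=0, E=0, F=1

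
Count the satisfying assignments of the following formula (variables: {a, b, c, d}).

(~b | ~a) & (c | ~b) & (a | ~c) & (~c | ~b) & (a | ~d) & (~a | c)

There are 2^4 = 16 truth assignments over (a, b, c, d).
Split on c. With c = 1, the clauses containing c are satisfied and ~c drops from the rest; 2 of the 2^3 = 8 assignments to the other variables satisfy what remains.
With c = 0, by the same count on the reduced clause set, 1 assignment works.
(One model: a=F, b=F, c=F, d=F.)
Total: 2 + 1 = 3.

3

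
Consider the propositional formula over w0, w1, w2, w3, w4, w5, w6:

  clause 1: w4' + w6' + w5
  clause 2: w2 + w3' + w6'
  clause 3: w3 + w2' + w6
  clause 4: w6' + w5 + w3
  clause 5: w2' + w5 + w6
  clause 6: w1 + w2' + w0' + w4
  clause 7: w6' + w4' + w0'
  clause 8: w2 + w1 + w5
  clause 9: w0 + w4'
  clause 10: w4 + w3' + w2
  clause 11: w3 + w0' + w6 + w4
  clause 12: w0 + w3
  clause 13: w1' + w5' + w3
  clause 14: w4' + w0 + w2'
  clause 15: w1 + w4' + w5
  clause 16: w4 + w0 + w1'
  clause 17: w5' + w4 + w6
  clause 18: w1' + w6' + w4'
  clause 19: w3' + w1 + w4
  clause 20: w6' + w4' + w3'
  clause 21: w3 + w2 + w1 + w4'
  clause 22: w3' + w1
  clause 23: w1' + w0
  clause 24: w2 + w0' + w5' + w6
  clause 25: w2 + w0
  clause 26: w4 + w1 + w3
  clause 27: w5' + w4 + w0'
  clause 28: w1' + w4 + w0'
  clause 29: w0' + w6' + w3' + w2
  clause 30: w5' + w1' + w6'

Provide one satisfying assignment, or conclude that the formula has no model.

Case w0 = 1:
Case w6 = 0:
Case w3 = 1:
The clause (w1) is unit, so w1 = 1.
The clause (w4) is unit, so w4 = 1.
Case w2 = 0:
The clause (w5') is unit, so w5 = 0.
This assignment satisfies each clause.

w0=1,  w1=1,  w2=0,  w3=1,  w4=1,  w5=0,  w6=0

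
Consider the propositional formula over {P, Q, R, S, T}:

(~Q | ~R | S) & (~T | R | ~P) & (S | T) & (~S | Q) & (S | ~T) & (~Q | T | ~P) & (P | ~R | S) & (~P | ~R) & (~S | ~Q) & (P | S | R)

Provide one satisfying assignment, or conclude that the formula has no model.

UNSATISFIABLE

Try S = 1.
Unit clause (Q) forces Q = 1.
Now (~Q) is unsatisfied and unit — conflict.
Backtrack on S: now try S = 0.
Unit clause (T) forces T = 1.
Now (~T) is unsatisfied and unit — conflict.
Neither S = 1 nor S = 0 works.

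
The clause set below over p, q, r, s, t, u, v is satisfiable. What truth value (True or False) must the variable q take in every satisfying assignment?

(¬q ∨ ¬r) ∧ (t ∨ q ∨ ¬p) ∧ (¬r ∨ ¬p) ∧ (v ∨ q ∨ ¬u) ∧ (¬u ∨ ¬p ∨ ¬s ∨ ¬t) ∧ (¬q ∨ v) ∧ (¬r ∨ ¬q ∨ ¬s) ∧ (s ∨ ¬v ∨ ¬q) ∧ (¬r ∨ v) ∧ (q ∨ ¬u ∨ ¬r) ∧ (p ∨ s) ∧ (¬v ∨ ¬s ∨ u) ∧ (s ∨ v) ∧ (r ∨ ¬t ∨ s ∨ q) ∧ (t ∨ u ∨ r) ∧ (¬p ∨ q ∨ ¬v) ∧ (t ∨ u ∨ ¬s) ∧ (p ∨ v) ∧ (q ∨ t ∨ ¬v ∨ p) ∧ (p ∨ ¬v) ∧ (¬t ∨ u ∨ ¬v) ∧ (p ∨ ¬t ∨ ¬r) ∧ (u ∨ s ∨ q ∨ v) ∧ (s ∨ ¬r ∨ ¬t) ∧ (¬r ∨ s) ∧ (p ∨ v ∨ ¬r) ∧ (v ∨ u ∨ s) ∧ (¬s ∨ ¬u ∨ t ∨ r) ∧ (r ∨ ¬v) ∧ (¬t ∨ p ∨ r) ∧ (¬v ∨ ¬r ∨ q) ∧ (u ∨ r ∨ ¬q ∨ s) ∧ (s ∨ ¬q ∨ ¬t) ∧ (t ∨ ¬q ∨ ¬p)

False

Suppose q = True.
(¬r) alone gives r = False.
(v) alone gives v = True.
But (¬v) is also a unit clause — contradiction.
So every satisfying assignment has q = False.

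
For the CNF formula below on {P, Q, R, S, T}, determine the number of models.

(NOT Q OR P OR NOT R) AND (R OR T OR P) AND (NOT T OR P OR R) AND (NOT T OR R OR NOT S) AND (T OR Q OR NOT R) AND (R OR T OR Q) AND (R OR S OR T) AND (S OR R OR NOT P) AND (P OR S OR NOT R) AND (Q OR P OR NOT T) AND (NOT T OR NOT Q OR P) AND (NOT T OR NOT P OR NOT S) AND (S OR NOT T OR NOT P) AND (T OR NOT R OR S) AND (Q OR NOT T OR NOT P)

There are 2^5 = 32 truth assignments over (P, Q, R, S, T).
Split on P. With P = true, the clauses containing P are satisfied and NOT P drops from the rest; 2 of the 2^4 = 16 assignments to the other variables satisfy what remains.
With P = false, by the same count on the reduced clause set, 0 assignments work.
Total: 2 + 0 = 2.

2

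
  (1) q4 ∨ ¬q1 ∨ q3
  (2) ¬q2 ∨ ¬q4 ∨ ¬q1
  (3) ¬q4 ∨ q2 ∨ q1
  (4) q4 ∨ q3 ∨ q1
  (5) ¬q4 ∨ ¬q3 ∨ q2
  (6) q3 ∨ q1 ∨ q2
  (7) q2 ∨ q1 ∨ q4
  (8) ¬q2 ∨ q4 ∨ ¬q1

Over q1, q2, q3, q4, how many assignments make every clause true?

There are 2^4 = 16 truth assignments over (q1, q2, q3, q4).
Split on q1. With q1 = True, the clauses containing q1 are satisfied and ¬q1 drops from the rest; 2 of the 2^3 = 8 assignments to the other variables satisfy what remains.
With q1 = False, by the same count on the reduced clause set, 3 assignments work.
(One model: q1=F, q2=T, q3=F, q4=T.)
Total: 2 + 3 = 5.

5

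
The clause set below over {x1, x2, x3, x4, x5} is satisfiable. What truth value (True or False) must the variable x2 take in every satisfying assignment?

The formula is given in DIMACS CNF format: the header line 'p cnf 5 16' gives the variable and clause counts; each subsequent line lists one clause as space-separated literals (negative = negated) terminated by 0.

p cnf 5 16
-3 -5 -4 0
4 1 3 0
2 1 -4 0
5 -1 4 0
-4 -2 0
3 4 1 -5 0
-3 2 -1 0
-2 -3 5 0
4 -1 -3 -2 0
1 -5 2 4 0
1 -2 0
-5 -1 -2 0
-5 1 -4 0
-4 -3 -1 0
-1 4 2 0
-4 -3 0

False

Suppose x2 = True.
Unit clause (¬x4) forces x4 = False.
Unit clause (x1) forces x1 = True.
Unit clause (x5) forces x5 = True.
That conflicts with the unit clause (¬x5).
So every satisfying assignment has x2 = False.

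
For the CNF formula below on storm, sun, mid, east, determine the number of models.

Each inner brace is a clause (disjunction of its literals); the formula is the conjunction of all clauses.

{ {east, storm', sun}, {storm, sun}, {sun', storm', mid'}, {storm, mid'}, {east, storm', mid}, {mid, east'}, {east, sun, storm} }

There are 2^4 = 16 truth assignments over (storm, sun, mid, east).
Check each against the 7 clauses (columns in the order storm, sun, mid, east):
  F F F F  ✗ fails (storm + sun)
  F F F T  ✗ fails (storm + sun)
  F F T F  ✗ fails (storm + sun)
  F F T T  ✗ fails (storm + sun)
  F T F F  ✓ satisfies all
  F T F T  ✗ fails (mid + east')
  F T T F  ✗ fails (storm + mid')
  F T T T  ✗ fails (storm + mid')
  T F F F  ✗ fails (east + storm' + sun)
  T F F T  ✗ fails (mid + east')
  T F T F  ✗ fails (east + storm' + sun)
  T F T T  ✓ satisfies all
  T T F F  ✗ fails (east + storm' + mid)
  T T F T  ✗ fails (mid + east')
  T T T F  ✗ fails (sun' + storm' + mid')
  T T T T  ✗ fails (sun' + storm' + mid')
2 of the 16 rows are models.

2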